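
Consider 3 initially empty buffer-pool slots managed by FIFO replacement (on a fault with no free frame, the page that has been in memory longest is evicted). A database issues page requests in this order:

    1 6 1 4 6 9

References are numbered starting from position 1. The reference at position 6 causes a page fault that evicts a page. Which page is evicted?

1

pos 1: 1 -> miss, frames (1)
pos 2: 6 -> miss, frames (1 6)
pos 3: 1 -> hit
pos 4: 4 -> miss, frames (1 6 4)
pos 5: 6 -> hit
pos 6: 9 -> miss, evict 1, frames (6 4 9)
At position 6, page 1 is evicted.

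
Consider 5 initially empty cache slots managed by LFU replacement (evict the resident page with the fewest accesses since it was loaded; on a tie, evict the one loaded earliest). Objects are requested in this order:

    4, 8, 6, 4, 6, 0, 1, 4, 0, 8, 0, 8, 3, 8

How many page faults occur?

6

4: miss, frames {4}
8: miss, frames {4,8}
6: miss, frames {4,8,6}
4: hit
6: hit
0: miss, frames {4,8,6,0}
1: miss, frames {4,8,6,0,1}
4: hit
0: hit
8: hit
0: hit
8: hit
3: miss, evict 1, frames {4,8,6,0,3}
8: hit
Page faults: 6.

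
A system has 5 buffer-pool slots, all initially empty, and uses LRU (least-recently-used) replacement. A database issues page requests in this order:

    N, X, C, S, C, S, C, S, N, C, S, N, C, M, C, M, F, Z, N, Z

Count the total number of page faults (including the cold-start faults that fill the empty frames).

7

N -> miss, frames (N)
X -> miss, frames (N X)
C -> miss, frames (N X C)
S -> miss, frames (N X C S)
C -> hit
S -> hit
C -> hit
S -> hit
N -> hit
C -> hit
S -> hit
N -> hit
C -> hit
M -> miss, frames (X S N C M)
C -> hit
M -> hit
F -> miss, evict X, frames (S N C M F)
Z -> miss, evict S, frames (N C M F Z)
N -> hit
Z -> hit
Page faults: 7.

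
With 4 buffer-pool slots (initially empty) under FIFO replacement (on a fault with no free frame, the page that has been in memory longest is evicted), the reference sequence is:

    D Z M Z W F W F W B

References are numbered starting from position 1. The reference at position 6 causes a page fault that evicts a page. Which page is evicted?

pos 1: D -> fault, frames (D)
pos 2: Z -> fault, frames (D Z)
pos 3: M -> fault, frames (D Z M)
pos 4: Z -> hit
pos 5: W -> fault, frames (D Z M W)
pos 6: F -> fault, evict D, frames (Z M W F)
At position 6, page D is evicted.

D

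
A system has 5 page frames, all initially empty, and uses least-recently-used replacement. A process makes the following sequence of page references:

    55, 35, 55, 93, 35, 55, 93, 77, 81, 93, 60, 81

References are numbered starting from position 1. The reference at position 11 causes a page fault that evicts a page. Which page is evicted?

pos 1: 55 → miss, frames {55}
pos 2: 35 → miss, frames {55,35}
pos 3: 55 → hit
pos 4: 93 → miss, frames {35,55,93}
pos 5: 35 → hit
pos 6: 55 → hit
pos 7: 93 → hit
pos 8: 77 → miss, frames {35,55,93,77}
pos 9: 81 → miss, frames {35,55,93,77,81}
pos 10: 93 → hit
pos 11: 60 → miss, evict 35, frames {55,77,81,93,60}
At position 11, page 35 is evicted.

35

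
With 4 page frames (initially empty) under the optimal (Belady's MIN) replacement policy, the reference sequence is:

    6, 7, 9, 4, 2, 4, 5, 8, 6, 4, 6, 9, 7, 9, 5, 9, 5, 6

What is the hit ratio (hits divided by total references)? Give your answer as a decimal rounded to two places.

6 → fault, frames (6)
7 → fault, frames (6 7)
9 → fault, frames (6 7 9)
4 → fault, frames (6 7 9 4)
2 → fault, evict 7, frames (6 9 4 2)
4 → hit
5 → fault, evict 2, frames (6 9 4 5)
8 → fault, evict 5, frames (6 9 4 8)
6 → hit
4 → hit
6 → hit
9 → hit
7 → fault, evict 8, frames (6 9 4 7)
9 → hit
5 → fault, evict 7, frames (6 9 4 5)
9 → hit
5 → hit
6 → hit
Hits: 9 of 18 references → 9/18 = 0.5000.

0.50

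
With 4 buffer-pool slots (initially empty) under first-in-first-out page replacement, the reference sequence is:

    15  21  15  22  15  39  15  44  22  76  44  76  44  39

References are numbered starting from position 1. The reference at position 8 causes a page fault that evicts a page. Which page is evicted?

pos 1: 15: fault, frames (15)
pos 2: 21: fault, frames (15 21)
pos 3: 15: hit
pos 4: 22: fault, frames (15 21 22)
pos 5: 15: hit
pos 6: 39: fault, frames (15 21 22 39)
pos 7: 15: hit
pos 8: 44: fault, evict 15, frames (21 22 39 44)
At position 8, page 15 is evicted.

15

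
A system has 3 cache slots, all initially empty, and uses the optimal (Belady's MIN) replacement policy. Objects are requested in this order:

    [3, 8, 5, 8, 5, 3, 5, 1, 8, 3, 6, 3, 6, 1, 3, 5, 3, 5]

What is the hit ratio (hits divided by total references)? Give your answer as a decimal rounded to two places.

3 -> miss, frames [3]
8 -> miss, frames [3, 8]
5 -> miss, frames [3, 8, 5]
8 -> hit
5 -> hit
3 -> hit
5 -> hit
1 -> miss, evict 5, frames [3, 8, 1]
8 -> hit
3 -> hit
6 -> miss, evict 8, frames [3, 1, 6]
3 -> hit
6 -> hit
1 -> hit
3 -> hit
5 -> miss, evict 6, frames [3, 1, 5]
3 -> hit
5 -> hit
Hits: 12 of 18 references → 12/18 = 0.6667.

0.67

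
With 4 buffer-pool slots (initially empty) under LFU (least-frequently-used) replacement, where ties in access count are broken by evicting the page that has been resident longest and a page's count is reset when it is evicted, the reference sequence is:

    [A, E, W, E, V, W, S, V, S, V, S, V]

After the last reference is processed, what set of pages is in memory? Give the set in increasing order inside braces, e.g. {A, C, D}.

A: fault, frames {A}
E: fault, frames {A,E}
W: fault, frames {A,E,W}
E: hit
V: fault, frames {A,E,W,V}
W: hit
S: fault, evict A, frames {E,W,V,S}
V: hit
S: hit
V: hit
S: hit
V: hit

{E, S, V, W}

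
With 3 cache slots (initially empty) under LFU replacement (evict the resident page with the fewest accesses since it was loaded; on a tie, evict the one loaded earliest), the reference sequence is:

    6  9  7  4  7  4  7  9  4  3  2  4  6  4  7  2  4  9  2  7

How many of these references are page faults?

10

6 -> fault, frames [6]
9 -> fault, frames [6, 9]
7 -> fault, frames [6, 9, 7]
4 -> fault, evict 6, frames [9, 7, 4]
7 -> hit
4 -> hit
7 -> hit
9 -> hit
4 -> hit
3 -> fault, evict 9, frames [7, 4, 3]
2 -> fault, evict 3, frames [7, 4, 2]
4 -> hit
6 -> fault, evict 2, frames [7, 4, 6]
4 -> hit
7 -> hit
2 -> fault, evict 6, frames [7, 4, 2]
4 -> hit
9 -> fault, evict 2, frames [7, 4, 9]
2 -> fault, evict 9, frames [7, 4, 2]
7 -> hit
Page faults: 10.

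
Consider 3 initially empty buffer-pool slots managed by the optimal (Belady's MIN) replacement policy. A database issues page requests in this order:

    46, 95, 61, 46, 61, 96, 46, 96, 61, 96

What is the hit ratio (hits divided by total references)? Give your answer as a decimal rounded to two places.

46 -> miss, frames {46}
95 -> miss, frames {46,95}
61 -> miss, frames {46,95,61}
46 -> hit
61 -> hit
96 -> miss, evict 95, frames {46,61,96}
46 -> hit
96 -> hit
61 -> hit
96 -> hit
Hits: 6 of 10 references → 6/10 = 0.6000.

0.60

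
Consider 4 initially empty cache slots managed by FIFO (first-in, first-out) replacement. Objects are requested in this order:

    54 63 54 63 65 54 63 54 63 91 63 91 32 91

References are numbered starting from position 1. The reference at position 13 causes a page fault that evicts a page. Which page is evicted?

pos 1: 54 → miss, frames {54}
pos 2: 63 → miss, frames {54,63}
pos 3: 54 → hit
pos 4: 63 → hit
pos 5: 65 → miss, frames {54,63,65}
pos 6: 54 → hit
pos 7: 63 → hit
pos 8: 54 → hit
pos 9: 63 → hit
pos 10: 91 → miss, frames {54,63,65,91}
pos 11: 63 → hit
pos 12: 91 → hit
pos 13: 32 → miss, evict 54, frames {63,65,91,32}
At position 13, page 54 is evicted.

54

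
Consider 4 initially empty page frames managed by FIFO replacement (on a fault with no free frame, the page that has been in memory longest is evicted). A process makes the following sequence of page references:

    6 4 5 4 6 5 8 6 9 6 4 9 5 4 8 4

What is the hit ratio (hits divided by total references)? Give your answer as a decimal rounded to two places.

6 -> miss, frames {6}
4 -> miss, frames {6,4}
5 -> miss, frames {6,4,5}
4 -> hit
6 -> hit
5 -> hit
8 -> miss, frames {6,4,5,8}
6 -> hit
9 -> miss, evict 6, frames {4,5,8,9}
6 -> miss, evict 4, frames {5,8,9,6}
4 -> miss, evict 5, frames {8,9,6,4}
9 -> hit
5 -> miss, evict 8, frames {9,6,4,5}
4 -> hit
8 -> miss, evict 9, frames {6,4,5,8}
4 -> hit
Hits: 7 of 16 references → 7/16 = 0.4375.

0.44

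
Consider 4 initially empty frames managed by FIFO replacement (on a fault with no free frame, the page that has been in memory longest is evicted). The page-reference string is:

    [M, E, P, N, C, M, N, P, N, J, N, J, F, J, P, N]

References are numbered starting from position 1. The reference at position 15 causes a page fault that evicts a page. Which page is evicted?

C

pos 1: M -> fault, frames (M)
pos 2: E -> fault, frames (M E)
pos 3: P -> fault, frames (M E P)
pos 4: N -> fault, frames (M E P N)
pos 5: C -> fault, evict M, frames (E P N C)
pos 6: M -> fault, evict E, frames (P N C M)
pos 7: N -> hit
pos 8: P -> hit
pos 9: N -> hit
pos 10: J -> fault, evict P, frames (N C M J)
pos 11: N -> hit
pos 12: J -> hit
pos 13: F -> fault, evict N, frames (C M J F)
pos 14: J -> hit
pos 15: P -> fault, evict C, frames (M J F P)
At position 15, page C is evicted.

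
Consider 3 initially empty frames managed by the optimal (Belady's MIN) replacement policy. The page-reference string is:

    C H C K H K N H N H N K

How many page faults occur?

4

C -> fault, frames {C}
H -> fault, frames {C,H}
C -> hit
K -> fault, frames {C,H,K}
H -> hit
K -> hit
N -> fault, evict C, frames {H,K,N}
H -> hit
N -> hit
H -> hit
N -> hit
K -> hit
Page faults: 4.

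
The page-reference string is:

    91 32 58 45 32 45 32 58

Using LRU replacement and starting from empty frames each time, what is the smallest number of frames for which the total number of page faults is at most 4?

f=1: 8 faults
f=2: 6 faults
f=3: 4 faults
f=4: 4 faults
Smallest f with faults ≤ 4 is 3.

3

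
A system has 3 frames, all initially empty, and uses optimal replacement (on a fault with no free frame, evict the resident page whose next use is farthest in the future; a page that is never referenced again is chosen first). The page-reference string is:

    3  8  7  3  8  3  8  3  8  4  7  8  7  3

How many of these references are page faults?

5

3: fault, frames [3]
8: fault, frames [3, 8]
7: fault, frames [3, 8, 7]
3: hit
8: hit
3: hit
8: hit
3: hit
8: hit
4: fault, evict 3, frames [8, 7, 4]
7: hit
8: hit
7: hit
3: fault, evict 4, frames [8, 7, 3]
Page faults: 5.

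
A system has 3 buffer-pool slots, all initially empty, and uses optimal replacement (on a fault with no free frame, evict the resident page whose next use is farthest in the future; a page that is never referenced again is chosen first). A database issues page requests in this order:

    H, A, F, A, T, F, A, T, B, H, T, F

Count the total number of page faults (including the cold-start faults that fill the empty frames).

6

H → fault, frames [H]
A → fault, frames [H, A]
F → fault, frames [H, A, F]
A → hit
T → fault, evict H, frames [A, F, T]
F → hit
A → hit
T → hit
B → fault, evict A, frames [F, T, B]
H → fault, evict B, frames [F, T, H]
T → hit
F → hit
Page faults: 6.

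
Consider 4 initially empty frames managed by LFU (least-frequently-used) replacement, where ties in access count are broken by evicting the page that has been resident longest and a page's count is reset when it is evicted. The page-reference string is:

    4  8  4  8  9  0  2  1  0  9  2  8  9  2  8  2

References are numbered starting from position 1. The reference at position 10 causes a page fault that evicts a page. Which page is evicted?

pos 1: 4: fault, frames (4)
pos 2: 8: fault, frames (4 8)
pos 3: 4: hit
pos 4: 8: hit
pos 5: 9: fault, frames (4 8 9)
pos 6: 0: fault, frames (4 8 9 0)
pos 7: 2: fault, evict 9, frames (4 8 0 2)
pos 8: 1: fault, evict 0, frames (4 8 2 1)
pos 9: 0: fault, evict 2, frames (4 8 1 0)
pos 10: 9: fault, evict 1, frames (4 8 0 9)
At position 10, page 1 is evicted.

1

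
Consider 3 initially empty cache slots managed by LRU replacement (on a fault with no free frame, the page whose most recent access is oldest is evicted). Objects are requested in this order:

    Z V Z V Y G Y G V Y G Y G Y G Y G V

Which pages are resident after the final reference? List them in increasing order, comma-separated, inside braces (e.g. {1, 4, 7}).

{G, V, Y}

Z -> miss, frames {Z}
V -> miss, frames {Z,V}
Z -> hit
V -> hit
Y -> miss, frames {Z,V,Y}
G -> miss, evict Z, frames {V,Y,G}
Y -> hit
G -> hit
V -> hit
Y -> hit
G -> hit
Y -> hit
G -> hit
Y -> hit
G -> hit
Y -> hit
G -> hit
V -> hit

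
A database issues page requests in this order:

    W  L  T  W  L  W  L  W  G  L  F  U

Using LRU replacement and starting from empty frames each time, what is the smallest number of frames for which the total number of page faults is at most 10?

2

f=1: 12 faults
f=2: 9 faults
f=3: 6 faults
f=4: 6 faults
f=5: 6 faults
f=6: 6 faults
Smallest f with faults ≤ 10 is 2.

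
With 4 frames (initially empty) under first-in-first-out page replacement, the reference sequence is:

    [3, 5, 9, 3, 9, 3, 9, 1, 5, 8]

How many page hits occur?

3: fault, frames {3}
5: fault, frames {3,5}
9: fault, frames {3,5,9}
3: hit
9: hit
3: hit
9: hit
1: fault, frames {3,5,9,1}
5: hit
8: fault, evict 3, frames {5,9,1,8}
Hits: 5.

5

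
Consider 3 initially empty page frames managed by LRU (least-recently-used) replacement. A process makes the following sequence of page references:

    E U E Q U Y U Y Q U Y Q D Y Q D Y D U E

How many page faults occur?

7

E → fault, frames (E)
U → fault, frames (E U)
E → hit
Q → fault, frames (U E Q)
U → hit
Y → fault, evict E, frames (Q U Y)
U → hit
Y → hit
Q → hit
U → hit
Y → hit
Q → hit
D → fault, evict U, frames (Y Q D)
Y → hit
Q → hit
D → hit
Y → hit
D → hit
U → fault, evict Q, frames (Y D U)
E → fault, evict Y, frames (D U E)
Page faults: 7.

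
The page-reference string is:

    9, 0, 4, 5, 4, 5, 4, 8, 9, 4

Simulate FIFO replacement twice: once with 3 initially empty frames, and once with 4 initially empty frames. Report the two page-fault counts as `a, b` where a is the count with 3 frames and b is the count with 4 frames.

3 frames: F F F F . . . F F F → 7 faults.
4 frames: F F F F . . . F F . → 6 faults.
6 < 7: adding a frame reduced faults, as is typical.

7, 6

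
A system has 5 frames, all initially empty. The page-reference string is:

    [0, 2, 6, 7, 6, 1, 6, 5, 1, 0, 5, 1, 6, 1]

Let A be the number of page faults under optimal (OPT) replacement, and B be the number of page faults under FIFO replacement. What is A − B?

Under OPT: F F F F . F . F . . . . . . → 6 faults.
Under FIFO: F F F F . F . F . F . . . . → 7 faults.
A − B = 6 − 7 = -1.

-1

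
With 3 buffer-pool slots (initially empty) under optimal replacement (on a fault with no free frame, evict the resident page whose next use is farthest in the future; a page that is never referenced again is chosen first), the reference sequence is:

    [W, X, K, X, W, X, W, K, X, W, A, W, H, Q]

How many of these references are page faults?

W -> miss, frames {W}
X -> miss, frames {W,X}
K -> miss, frames {W,X,K}
X -> hit
W -> hit
X -> hit
W -> hit
K -> hit
X -> hit
W -> hit
A -> miss, evict K, frames {W,X,A}
W -> hit
H -> miss, evict A, frames {W,X,H}
Q -> miss, evict H, frames {W,X,Q}
Page faults: 6.

6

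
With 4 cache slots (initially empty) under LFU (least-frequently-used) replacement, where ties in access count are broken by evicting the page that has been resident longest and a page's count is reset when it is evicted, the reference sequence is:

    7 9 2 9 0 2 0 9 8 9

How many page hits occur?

5

7: fault, frames (7)
9: fault, frames (7 9)
2: fault, frames (7 9 2)
9: hit
0: fault, frames (7 9 2 0)
2: hit
0: hit
9: hit
8: fault, evict 7, frames (9 2 0 8)
9: hit
Hits: 5.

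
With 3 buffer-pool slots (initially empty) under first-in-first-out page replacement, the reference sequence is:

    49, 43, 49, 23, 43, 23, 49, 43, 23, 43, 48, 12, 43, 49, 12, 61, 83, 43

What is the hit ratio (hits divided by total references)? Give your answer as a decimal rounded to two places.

0.44

49: fault, frames [49]
43: fault, frames [49, 43]
49: hit
23: fault, frames [49, 43, 23]
43: hit
23: hit
49: hit
43: hit
23: hit
43: hit
48: fault, evict 49, frames [43, 23, 48]
12: fault, evict 43, frames [23, 48, 12]
43: fault, evict 23, frames [48, 12, 43]
49: fault, evict 48, frames [12, 43, 49]
12: hit
61: fault, evict 12, frames [43, 49, 61]
83: fault, evict 43, frames [49, 61, 83]
43: fault, evict 49, frames [61, 83, 43]
Hits: 8 of 18 references → 8/18 = 0.4444.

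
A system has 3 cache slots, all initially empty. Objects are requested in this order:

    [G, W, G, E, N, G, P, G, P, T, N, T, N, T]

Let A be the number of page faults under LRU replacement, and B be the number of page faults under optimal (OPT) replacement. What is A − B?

1

Under LRU: F F . F F . F . . F F . . . → 7 faults.
Under OPT: F F . F F . F . . F . . . . → 6 faults.
A − B = 7 − 6 = 1.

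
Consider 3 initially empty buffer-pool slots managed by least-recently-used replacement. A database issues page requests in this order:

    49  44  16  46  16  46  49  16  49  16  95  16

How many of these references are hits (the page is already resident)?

6

49 → miss, frames (49)
44 → miss, frames (49 44)
16 → miss, frames (49 44 16)
46 → miss, evict 49, frames (44 16 46)
16 → hit
46 → hit
49 → miss, evict 44, frames (16 46 49)
16 → hit
49 → hit
16 → hit
95 → miss, evict 46, frames (49 16 95)
16 → hit
Hits: 6.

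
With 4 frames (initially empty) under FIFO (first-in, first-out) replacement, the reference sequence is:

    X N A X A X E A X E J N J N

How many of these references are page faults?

5

X -> fault, frames [X]
N -> fault, frames [X, N]
A -> fault, frames [X, N, A]
X -> hit
A -> hit
X -> hit
E -> fault, frames [X, N, A, E]
A -> hit
X -> hit
E -> hit
J -> fault, evict X, frames [N, A, E, J]
N -> hit
J -> hit
N -> hit
Page faults: 5.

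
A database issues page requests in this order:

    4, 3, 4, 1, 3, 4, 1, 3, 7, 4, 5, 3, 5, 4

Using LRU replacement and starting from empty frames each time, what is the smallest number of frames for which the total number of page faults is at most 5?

f=1: 14 faults
f=2: 12 faults
f=3: 7 faults
f=4: 5 faults
f=5: 5 faults
Smallest f with faults ≤ 5 is 4.

4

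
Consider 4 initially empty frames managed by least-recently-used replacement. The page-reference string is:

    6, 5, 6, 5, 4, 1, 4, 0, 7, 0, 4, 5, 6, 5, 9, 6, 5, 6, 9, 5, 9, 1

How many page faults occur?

10

6: fault, frames (6)
5: fault, frames (6 5)
6: hit
5: hit
4: fault, frames (6 5 4)
1: fault, frames (6 5 4 1)
4: hit
0: fault, evict 6, frames (5 1 4 0)
7: fault, evict 5, frames (1 4 0 7)
0: hit
4: hit
5: fault, evict 1, frames (7 0 4 5)
6: fault, evict 7, frames (0 4 5 6)
5: hit
9: fault, evict 0, frames (4 6 5 9)
6: hit
5: hit
6: hit
9: hit
5: hit
9: hit
1: fault, evict 4, frames (6 5 9 1)
Page faults: 10.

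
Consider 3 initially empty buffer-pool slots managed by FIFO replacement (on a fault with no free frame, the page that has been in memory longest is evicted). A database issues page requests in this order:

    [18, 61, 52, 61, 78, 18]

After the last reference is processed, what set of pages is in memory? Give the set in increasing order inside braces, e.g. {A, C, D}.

{18, 52, 78}

18 → fault, frames {18}
61 → fault, frames {18,61}
52 → fault, frames {18,61,52}
61 → hit
78 → fault, evict 18, frames {61,52,78}
18 → fault, evict 61, frames {52,78,18}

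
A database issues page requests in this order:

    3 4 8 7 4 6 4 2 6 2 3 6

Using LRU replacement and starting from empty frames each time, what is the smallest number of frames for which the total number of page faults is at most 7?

f=1: 12 faults
f=2: 10 faults
f=3: 7 faults
f=4: 7 faults
f=5: 7 faults
f=6: 6 faults
Smallest f with faults ≤ 7 is 3.

3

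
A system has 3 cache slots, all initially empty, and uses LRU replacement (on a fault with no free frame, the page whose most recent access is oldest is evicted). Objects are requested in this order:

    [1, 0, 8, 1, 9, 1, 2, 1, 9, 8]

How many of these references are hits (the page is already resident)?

1: miss, frames [1]
0: miss, frames [1, 0]
8: miss, frames [1, 0, 8]
1: hit
9: miss, evict 0, frames [8, 1, 9]
1: hit
2: miss, evict 8, frames [9, 1, 2]
1: hit
9: hit
8: miss, evict 2, frames [1, 9, 8]
Hits: 4.

4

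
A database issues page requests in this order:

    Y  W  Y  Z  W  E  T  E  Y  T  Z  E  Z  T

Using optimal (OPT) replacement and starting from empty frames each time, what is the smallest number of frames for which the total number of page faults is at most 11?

2

f=1: 14 faults
f=2: 9 faults
f=3: 6 faults
f=4: 5 faults
f=5: 5 faults
Smallest f with faults ≤ 11 is 2.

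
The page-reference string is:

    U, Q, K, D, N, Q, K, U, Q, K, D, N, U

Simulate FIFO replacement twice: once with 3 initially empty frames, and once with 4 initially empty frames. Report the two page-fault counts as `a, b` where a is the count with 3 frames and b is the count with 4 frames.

10, 11

3 frames: F F F F F F F F . . F F . → 10 faults.
4 frames: F F F F F . . F F F F F F → 11 faults.
11 > 10: adding a frame increased faults — Belady's anomaly.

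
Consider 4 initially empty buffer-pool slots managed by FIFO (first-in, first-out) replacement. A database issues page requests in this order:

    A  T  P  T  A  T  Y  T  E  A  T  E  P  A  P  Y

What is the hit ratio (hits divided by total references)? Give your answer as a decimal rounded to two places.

A: miss, frames [A]
T: miss, frames [A, T]
P: miss, frames [A, T, P]
T: hit
A: hit
T: hit
Y: miss, frames [A, T, P, Y]
T: hit
E: miss, evict A, frames [T, P, Y, E]
A: miss, evict T, frames [P, Y, E, A]
T: miss, evict P, frames [Y, E, A, T]
E: hit
P: miss, evict Y, frames [E, A, T, P]
A: hit
P: hit
Y: miss, evict E, frames [A, T, P, Y]
Hits: 7 of 16 references → 7/16 = 0.4375.

0.44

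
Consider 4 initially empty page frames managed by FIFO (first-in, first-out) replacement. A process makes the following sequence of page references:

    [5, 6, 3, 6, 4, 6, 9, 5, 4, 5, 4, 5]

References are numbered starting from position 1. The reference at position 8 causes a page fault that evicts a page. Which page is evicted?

pos 1: 5 -> miss, frames (5)
pos 2: 6 -> miss, frames (5 6)
pos 3: 3 -> miss, frames (5 6 3)
pos 4: 6 -> hit
pos 5: 4 -> miss, frames (5 6 3 4)
pos 6: 6 -> hit
pos 7: 9 -> miss, evict 5, frames (6 3 4 9)
pos 8: 5 -> miss, evict 6, frames (3 4 9 5)
At position 8, page 6 is evicted.

6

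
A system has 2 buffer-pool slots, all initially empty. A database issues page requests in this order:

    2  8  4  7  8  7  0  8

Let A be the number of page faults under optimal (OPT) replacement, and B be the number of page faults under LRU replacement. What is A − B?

Under OPT: F F F F . . F . → 5 faults.
Under LRU: F F F F F . F F → 7 faults.
A − B = 5 − 7 = -2.

-2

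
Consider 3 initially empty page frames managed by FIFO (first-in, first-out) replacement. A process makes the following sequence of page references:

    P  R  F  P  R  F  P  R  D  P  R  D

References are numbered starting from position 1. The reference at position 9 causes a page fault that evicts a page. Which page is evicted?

pos 1: P → miss, frames {P}
pos 2: R → miss, frames {P,R}
pos 3: F → miss, frames {P,R,F}
pos 4: P → hit
pos 5: R → hit
pos 6: F → hit
pos 7: P → hit
pos 8: R → hit
pos 9: D → miss, evict P, frames {R,F,D}
At position 9, page P is evicted.

P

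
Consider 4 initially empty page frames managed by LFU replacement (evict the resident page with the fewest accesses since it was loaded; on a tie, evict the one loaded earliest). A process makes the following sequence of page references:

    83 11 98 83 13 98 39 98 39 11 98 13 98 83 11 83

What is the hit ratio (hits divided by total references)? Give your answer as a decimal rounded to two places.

0.50

83 -> fault, frames {83}
11 -> fault, frames {83,11}
98 -> fault, frames {83,11,98}
83 -> hit
13 -> fault, frames {83,11,98,13}
98 -> hit
39 -> fault, evict 11, frames {83,98,13,39}
98 -> hit
39 -> hit
11 -> fault, evict 13, frames {83,98,39,11}
98 -> hit
13 -> fault, evict 11, frames {83,98,39,13}
98 -> hit
83 -> hit
11 -> fault, evict 13, frames {83,98,39,11}
83 -> hit
Hits: 8 of 16 references → 8/16 = 0.5000.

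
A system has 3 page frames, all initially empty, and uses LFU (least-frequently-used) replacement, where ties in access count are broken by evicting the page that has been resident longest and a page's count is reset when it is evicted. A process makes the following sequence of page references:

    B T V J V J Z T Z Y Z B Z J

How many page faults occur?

B -> miss, frames [B]
T -> miss, frames [B, T]
V -> miss, frames [B, T, V]
J -> miss, evict B, frames [T, V, J]
V -> hit
J -> hit
Z -> miss, evict T, frames [V, J, Z]
T -> miss, evict Z, frames [V, J, T]
Z -> miss, evict T, frames [V, J, Z]
Y -> miss, evict Z, frames [V, J, Y]
Z -> miss, evict Y, frames [V, J, Z]
B -> miss, evict Z, frames [V, J, B]
Z -> miss, evict B, frames [V, J, Z]
J -> hit
Page faults: 11.

11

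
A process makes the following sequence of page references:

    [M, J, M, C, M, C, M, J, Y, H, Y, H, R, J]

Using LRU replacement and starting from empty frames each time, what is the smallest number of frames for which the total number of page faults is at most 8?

f=1: 14 faults
f=2: 8 faults
f=3: 7 faults
f=4: 6 faults
f=5: 6 faults
f=6: 6 faults
Smallest f with faults ≤ 8 is 2.

2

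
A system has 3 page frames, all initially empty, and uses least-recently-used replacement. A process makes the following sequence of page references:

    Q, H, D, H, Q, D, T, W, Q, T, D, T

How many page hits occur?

Q → miss, frames {Q}
H → miss, frames {Q,H}
D → miss, frames {Q,H,D}
H → hit
Q → hit
D → hit
T → miss, evict H, frames {Q,D,T}
W → miss, evict Q, frames {D,T,W}
Q → miss, evict D, frames {T,W,Q}
T → hit
D → miss, evict W, frames {Q,T,D}
T → hit
Hits: 5.

5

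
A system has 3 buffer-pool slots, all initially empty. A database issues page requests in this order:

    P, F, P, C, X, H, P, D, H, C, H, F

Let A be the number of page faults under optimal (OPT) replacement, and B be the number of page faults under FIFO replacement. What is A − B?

-3

Under OPT: F F . F F F . F . . . F → 7 faults.
Under FIFO: F F . F F F F F . F F F → 10 faults.
A − B = 7 − 10 = -3.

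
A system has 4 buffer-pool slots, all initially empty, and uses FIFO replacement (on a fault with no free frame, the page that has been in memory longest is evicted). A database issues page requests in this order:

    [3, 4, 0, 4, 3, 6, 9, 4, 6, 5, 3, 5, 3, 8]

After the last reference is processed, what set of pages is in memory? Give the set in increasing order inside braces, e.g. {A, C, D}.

{3, 5, 8, 9}

3: miss, frames (3)
4: miss, frames (3 4)
0: miss, frames (3 4 0)
4: hit
3: hit
6: miss, frames (3 4 0 6)
9: miss, evict 3, frames (4 0 6 9)
4: hit
6: hit
5: miss, evict 4, frames (0 6 9 5)
3: miss, evict 0, frames (6 9 5 3)
5: hit
3: hit
8: miss, evict 6, frames (9 5 3 8)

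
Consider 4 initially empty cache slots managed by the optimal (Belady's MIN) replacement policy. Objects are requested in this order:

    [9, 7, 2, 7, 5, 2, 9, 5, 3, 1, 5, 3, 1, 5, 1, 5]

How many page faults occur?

9: miss, frames [9]
7: miss, frames [9, 7]
2: miss, frames [9, 7, 2]
7: hit
5: miss, frames [9, 7, 2, 5]
2: hit
9: hit
5: hit
3: miss, evict 2, frames [9, 7, 5, 3]
1: miss, evict 7, frames [9, 5, 3, 1]
5: hit
3: hit
1: hit
5: hit
1: hit
5: hit
Page faults: 6.

6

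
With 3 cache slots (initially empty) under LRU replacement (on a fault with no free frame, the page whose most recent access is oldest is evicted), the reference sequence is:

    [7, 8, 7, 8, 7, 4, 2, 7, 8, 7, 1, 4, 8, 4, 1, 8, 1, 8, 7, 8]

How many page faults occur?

9

7 -> miss, frames (7)
8 -> miss, frames (7 8)
7 -> hit
8 -> hit
7 -> hit
4 -> miss, frames (8 7 4)
2 -> miss, evict 8, frames (7 4 2)
7 -> hit
8 -> miss, evict 4, frames (2 7 8)
7 -> hit
1 -> miss, evict 2, frames (8 7 1)
4 -> miss, evict 8, frames (7 1 4)
8 -> miss, evict 7, frames (1 4 8)
4 -> hit
1 -> hit
8 -> hit
1 -> hit
8 -> hit
7 -> miss, evict 4, frames (1 8 7)
8 -> hit
Page faults: 9.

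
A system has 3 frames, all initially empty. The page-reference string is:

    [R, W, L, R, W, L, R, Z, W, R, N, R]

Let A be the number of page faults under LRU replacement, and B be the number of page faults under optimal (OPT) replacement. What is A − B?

Under LRU: F F F . . . . F F . F . → 6 faults.
Under OPT: F F F . . . . F . . F . → 5 faults.
A − B = 6 − 5 = 1.

1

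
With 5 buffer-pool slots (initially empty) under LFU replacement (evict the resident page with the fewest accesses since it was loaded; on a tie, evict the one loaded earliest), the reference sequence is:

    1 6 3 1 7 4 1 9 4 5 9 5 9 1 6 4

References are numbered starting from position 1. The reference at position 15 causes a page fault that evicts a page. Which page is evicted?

7

pos 1: 1 -> miss, frames {1}
pos 2: 6 -> miss, frames {1,6}
pos 3: 3 -> miss, frames {1,6,3}
pos 4: 1 -> hit
pos 5: 7 -> miss, frames {1,6,3,7}
pos 6: 4 -> miss, frames {1,6,3,7,4}
pos 7: 1 -> hit
pos 8: 9 -> miss, evict 6, frames {1,3,7,4,9}
pos 9: 4 -> hit
pos 10: 5 -> miss, evict 3, frames {1,7,4,9,5}
pos 11: 9 -> hit
pos 12: 5 -> hit
pos 13: 9 -> hit
pos 14: 1 -> hit
pos 15: 6 -> miss, evict 7, frames {1,4,9,5,6}
At position 15, page 7 is evicted.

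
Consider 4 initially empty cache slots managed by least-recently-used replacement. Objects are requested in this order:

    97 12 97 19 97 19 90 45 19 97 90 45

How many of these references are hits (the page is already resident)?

7

97 -> fault, frames (97)
12 -> fault, frames (97 12)
97 -> hit
19 -> fault, frames (12 97 19)
97 -> hit
19 -> hit
90 -> fault, frames (12 97 19 90)
45 -> fault, evict 12, frames (97 19 90 45)
19 -> hit
97 -> hit
90 -> hit
45 -> hit
Hits: 7.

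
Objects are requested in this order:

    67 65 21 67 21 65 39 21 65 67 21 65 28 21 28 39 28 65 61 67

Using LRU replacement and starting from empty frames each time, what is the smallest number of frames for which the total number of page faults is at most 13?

3

f=1: 20 faults
f=2: 17 faults
f=3: 10 faults
f=4: 8 faults
f=5: 7 faults
f=6: 6 faults
Smallest f with faults ≤ 13 is 3.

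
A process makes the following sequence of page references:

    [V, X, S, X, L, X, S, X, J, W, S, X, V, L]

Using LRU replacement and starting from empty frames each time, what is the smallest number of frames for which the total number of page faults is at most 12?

2

f=1: 14 faults
f=2: 11 faults
f=3: 10 faults
f=4: 8 faults
f=5: 8 faults
f=6: 6 faults
Smallest f with faults ≤ 12 is 2.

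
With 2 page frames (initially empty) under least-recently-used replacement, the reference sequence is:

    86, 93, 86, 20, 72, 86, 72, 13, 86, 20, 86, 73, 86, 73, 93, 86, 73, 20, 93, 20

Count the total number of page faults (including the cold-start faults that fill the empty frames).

86 -> fault, frames (86)
93 -> fault, frames (86 93)
86 -> hit
20 -> fault, evict 93, frames (86 20)
72 -> fault, evict 86, frames (20 72)
86 -> fault, evict 20, frames (72 86)
72 -> hit
13 -> fault, evict 86, frames (72 13)
86 -> fault, evict 72, frames (13 86)
20 -> fault, evict 13, frames (86 20)
86 -> hit
73 -> fault, evict 20, frames (86 73)
86 -> hit
73 -> hit
93 -> fault, evict 86, frames (73 93)
86 -> fault, evict 73, frames (93 86)
73 -> fault, evict 93, frames (86 73)
20 -> fault, evict 86, frames (73 20)
93 -> fault, evict 73, frames (20 93)
20 -> hit
Page faults: 14.

14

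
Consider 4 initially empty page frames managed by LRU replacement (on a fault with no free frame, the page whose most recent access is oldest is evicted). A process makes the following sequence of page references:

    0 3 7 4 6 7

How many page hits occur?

0 -> fault, frames (0)
3 -> fault, frames (0 3)
7 -> fault, frames (0 3 7)
4 -> fault, frames (0 3 7 4)
6 -> fault, evict 0, frames (3 7 4 6)
7 -> hit
Hits: 1.

1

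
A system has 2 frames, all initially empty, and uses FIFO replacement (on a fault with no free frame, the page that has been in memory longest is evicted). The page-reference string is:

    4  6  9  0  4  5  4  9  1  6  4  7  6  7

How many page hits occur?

4: miss, frames [4]
6: miss, frames [4, 6]
9: miss, evict 4, frames [6, 9]
0: miss, evict 6, frames [9, 0]
4: miss, evict 9, frames [0, 4]
5: miss, evict 0, frames [4, 5]
4: hit
9: miss, evict 4, frames [5, 9]
1: miss, evict 5, frames [9, 1]
6: miss, evict 9, frames [1, 6]
4: miss, evict 1, frames [6, 4]
7: miss, evict 6, frames [4, 7]
6: miss, evict 4, frames [7, 6]
7: hit
Hits: 2.

2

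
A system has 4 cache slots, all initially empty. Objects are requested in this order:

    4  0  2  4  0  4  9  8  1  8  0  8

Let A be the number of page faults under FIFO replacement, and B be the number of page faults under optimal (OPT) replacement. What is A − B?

1

Under FIFO: F F F . . . F F F . F . → 7 faults.
Under OPT: F F F . . . F F F . . . → 6 faults.
A − B = 7 − 6 = 1.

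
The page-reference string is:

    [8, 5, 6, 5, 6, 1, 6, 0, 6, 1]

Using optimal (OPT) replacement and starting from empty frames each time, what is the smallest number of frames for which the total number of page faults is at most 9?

2

f=1: 10 faults
f=2: 6 faults
f=3: 5 faults
f=4: 5 faults
f=5: 5 faults
Smallest f with faults ≤ 9 is 2.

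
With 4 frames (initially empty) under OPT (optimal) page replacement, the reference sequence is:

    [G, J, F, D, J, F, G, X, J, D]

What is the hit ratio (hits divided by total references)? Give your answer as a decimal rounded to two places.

G -> miss, frames (G)
J -> miss, frames (G J)
F -> miss, frames (G J F)
D -> miss, frames (G J F D)
J -> hit
F -> hit
G -> hit
X -> miss, evict F, frames (G J D X)
J -> hit
D -> hit
Hits: 5 of 10 references → 5/10 = 0.5000.

0.50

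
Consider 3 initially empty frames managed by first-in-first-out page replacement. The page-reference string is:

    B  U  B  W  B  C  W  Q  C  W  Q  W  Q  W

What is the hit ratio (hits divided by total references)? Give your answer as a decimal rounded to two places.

B -> fault, frames (B)
U -> fault, frames (B U)
B -> hit
W -> fault, frames (B U W)
B -> hit
C -> fault, evict B, frames (U W C)
W -> hit
Q -> fault, evict U, frames (W C Q)
C -> hit
W -> hit
Q -> hit
W -> hit
Q -> hit
W -> hit
Hits: 9 of 14 references → 9/14 = 0.6429.

0.64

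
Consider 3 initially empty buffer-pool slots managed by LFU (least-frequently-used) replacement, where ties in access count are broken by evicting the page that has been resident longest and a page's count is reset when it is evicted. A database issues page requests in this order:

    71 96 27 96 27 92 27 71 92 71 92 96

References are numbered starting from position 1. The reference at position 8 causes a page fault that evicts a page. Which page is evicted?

92

pos 1: 71 -> fault, frames [71]
pos 2: 96 -> fault, frames [71, 96]
pos 3: 27 -> fault, frames [71, 96, 27]
pos 4: 96 -> hit
pos 5: 27 -> hit
pos 6: 92 -> fault, evict 71, frames [96, 27, 92]
pos 7: 27 -> hit
pos 8: 71 -> fault, evict 92, frames [96, 27, 71]
At position 8, page 92 is evicted.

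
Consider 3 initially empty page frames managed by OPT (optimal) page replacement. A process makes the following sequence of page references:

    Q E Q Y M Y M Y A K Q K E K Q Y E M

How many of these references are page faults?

9

Q → miss, frames (Q)
E → miss, frames (Q E)
Q → hit
Y → miss, frames (Q E Y)
M → miss, evict E, frames (Q Y M)
Y → hit
M → hit
Y → hit
A → miss, evict M, frames (Q Y A)
K → miss, evict A, frames (Q Y K)
Q → hit
K → hit
E → miss, evict Y, frames (Q K E)
K → hit
Q → hit
Y → miss, evict K, frames (Q E Y)
E → hit
M → miss, evict Y, frames (Q E M)
Page faults: 9.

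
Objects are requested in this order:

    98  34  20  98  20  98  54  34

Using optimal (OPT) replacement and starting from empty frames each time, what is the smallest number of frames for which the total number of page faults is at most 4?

f=1: 8 faults
f=2: 5 faults
f=3: 4 faults
f=4: 4 faults
Smallest f with faults ≤ 4 is 3.

3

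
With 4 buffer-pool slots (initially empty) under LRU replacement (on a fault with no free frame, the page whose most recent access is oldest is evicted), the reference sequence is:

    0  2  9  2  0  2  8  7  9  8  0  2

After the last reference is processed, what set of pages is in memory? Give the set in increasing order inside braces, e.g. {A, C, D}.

0: miss, frames (0)
2: miss, frames (0 2)
9: miss, frames (0 2 9)
2: hit
0: hit
2: hit
8: miss, frames (9 0 2 8)
7: miss, evict 9, frames (0 2 8 7)
9: miss, evict 0, frames (2 8 7 9)
8: hit
0: miss, evict 2, frames (7 9 8 0)
2: miss, evict 7, frames (9 8 0 2)

{0, 2, 8, 9}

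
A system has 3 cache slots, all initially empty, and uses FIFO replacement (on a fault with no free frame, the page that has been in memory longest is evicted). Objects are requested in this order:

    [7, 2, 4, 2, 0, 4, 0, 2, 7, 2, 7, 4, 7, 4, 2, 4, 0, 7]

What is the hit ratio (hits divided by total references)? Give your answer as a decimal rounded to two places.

7 -> fault, frames [7]
2 -> fault, frames [7, 2]
4 -> fault, frames [7, 2, 4]
2 -> hit
0 -> fault, evict 7, frames [2, 4, 0]
4 -> hit
0 -> hit
2 -> hit
7 -> fault, evict 2, frames [4, 0, 7]
2 -> fault, evict 4, frames [0, 7, 2]
7 -> hit
4 -> fault, evict 0, frames [7, 2, 4]
7 -> hit
4 -> hit
2 -> hit
4 -> hit
0 -> fault, evict 7, frames [2, 4, 0]
7 -> fault, evict 2, frames [4, 0, 7]
Hits: 9 of 18 references → 9/18 = 0.5000.

0.50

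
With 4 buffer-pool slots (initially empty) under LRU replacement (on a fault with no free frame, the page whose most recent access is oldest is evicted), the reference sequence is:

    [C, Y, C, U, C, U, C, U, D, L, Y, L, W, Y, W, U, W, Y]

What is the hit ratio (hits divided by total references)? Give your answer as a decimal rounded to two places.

C → miss, frames (C)
Y → miss, frames (C Y)
C → hit
U → miss, frames (Y C U)
C → hit
U → hit
C → hit
U → hit
D → miss, frames (Y C U D)
L → miss, evict Y, frames (C U D L)
Y → miss, evict C, frames (U D L Y)
L → hit
W → miss, evict U, frames (D Y L W)
Y → hit
W → hit
U → miss, evict D, frames (L Y W U)
W → hit
Y → hit
Hits: 10 of 18 references → 10/18 = 0.5556.

0.56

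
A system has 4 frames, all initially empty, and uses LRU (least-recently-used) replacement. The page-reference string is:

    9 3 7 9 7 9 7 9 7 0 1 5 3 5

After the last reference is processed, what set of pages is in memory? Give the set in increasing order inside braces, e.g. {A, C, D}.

{0, 1, 3, 5}

9 → miss, frames {9}
3 → miss, frames {9,3}
7 → miss, frames {9,3,7}
9 → hit
7 → hit
9 → hit
7 → hit
9 → hit
7 → hit
0 → miss, frames {3,9,7,0}
1 → miss, evict 3, frames {9,7,0,1}
5 → miss, evict 9, frames {7,0,1,5}
3 → miss, evict 7, frames {0,1,5,3}
5 → hit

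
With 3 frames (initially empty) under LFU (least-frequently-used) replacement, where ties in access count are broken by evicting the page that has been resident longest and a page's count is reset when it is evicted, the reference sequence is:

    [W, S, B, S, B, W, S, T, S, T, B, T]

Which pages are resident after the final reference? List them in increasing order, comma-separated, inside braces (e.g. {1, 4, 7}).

W -> miss, frames [W]
S -> miss, frames [W, S]
B -> miss, frames [W, S, B]
S -> hit
B -> hit
W -> hit
S -> hit
T -> miss, evict W, frames [S, B, T]
S -> hit
T -> hit
B -> hit
T -> hit

{B, S, T}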